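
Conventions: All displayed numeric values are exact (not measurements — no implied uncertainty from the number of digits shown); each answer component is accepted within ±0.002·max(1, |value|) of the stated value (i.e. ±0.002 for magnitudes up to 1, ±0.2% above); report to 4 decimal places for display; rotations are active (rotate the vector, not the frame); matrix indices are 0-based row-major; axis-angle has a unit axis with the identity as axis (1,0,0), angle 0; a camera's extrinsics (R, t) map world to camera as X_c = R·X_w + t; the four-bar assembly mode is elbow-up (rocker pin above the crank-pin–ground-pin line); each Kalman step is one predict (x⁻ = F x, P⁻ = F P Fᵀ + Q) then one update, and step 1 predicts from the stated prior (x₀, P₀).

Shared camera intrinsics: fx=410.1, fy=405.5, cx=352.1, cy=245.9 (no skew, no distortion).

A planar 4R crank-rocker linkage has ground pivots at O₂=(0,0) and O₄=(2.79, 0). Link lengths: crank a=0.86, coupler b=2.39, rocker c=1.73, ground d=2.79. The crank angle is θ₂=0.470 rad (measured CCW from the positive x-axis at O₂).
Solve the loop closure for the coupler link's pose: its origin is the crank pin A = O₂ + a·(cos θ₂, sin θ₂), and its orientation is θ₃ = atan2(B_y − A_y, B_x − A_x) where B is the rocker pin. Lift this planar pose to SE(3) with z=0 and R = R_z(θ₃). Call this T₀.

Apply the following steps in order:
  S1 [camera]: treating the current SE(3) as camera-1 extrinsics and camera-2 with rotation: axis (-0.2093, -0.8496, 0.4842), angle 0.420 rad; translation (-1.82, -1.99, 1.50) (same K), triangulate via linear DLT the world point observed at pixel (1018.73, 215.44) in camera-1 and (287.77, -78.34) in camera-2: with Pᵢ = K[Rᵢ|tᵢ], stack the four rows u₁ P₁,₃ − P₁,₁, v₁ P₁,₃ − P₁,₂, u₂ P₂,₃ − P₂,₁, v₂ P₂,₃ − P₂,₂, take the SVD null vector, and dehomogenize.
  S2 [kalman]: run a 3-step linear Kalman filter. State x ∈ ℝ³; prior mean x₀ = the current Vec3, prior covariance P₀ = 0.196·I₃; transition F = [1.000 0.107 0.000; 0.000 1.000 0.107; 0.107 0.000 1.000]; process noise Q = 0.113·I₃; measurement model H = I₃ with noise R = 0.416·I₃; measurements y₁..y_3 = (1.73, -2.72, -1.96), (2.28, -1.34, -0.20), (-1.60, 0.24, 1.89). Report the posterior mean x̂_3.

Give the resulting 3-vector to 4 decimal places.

result = (0.3169, -0.9739, 1.0088)

source (fourbar_fk): coupler pose = R=[0.8281 -0.5606 0.0000; 0.5606 0.8281 0.0000; 0.0000 0.0000 1.0000], t=(0.7667, 0.3895, 0.0000)
after S1 (triangulate): (1.6826, -1.7860, 1.9448)
after S2 (kf_track): (0.3169, -0.9739, 1.0088)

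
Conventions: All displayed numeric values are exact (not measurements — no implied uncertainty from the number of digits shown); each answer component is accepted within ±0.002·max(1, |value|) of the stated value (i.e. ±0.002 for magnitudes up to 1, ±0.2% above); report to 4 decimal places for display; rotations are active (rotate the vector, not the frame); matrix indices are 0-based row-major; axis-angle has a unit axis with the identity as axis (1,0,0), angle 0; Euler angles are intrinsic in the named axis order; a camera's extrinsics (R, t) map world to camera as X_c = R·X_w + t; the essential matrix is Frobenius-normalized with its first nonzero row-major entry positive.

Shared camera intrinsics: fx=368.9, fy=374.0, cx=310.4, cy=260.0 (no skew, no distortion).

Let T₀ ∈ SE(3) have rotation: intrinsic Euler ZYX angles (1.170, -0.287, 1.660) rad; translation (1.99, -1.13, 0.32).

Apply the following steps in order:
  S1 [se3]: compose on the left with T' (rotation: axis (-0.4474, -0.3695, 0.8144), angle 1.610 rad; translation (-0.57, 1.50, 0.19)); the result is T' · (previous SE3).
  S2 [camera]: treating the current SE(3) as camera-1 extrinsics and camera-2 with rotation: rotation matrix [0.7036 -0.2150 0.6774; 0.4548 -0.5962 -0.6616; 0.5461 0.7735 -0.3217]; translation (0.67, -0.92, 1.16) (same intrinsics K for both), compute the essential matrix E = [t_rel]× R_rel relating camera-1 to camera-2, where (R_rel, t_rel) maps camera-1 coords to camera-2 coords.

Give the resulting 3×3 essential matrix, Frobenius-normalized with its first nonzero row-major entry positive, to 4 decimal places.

after S1 (compose_se3): R=[-0.7155 -0.5302 0.4550; 0.4976 0.0705 0.8646; -0.4905 0.8449 0.2133], t=(0.2522, 3.3882, 1.2378)
after S2 (essential): [0.3233 -0.1079 -0.3284; 0.5160 -0.2338 -0.0800; -0.1968 0.1788 -0.6148]

matrix = [0.3233 -0.1079 -0.3284; 0.5160 -0.2338 -0.0800; -0.1968 0.1788 -0.6148]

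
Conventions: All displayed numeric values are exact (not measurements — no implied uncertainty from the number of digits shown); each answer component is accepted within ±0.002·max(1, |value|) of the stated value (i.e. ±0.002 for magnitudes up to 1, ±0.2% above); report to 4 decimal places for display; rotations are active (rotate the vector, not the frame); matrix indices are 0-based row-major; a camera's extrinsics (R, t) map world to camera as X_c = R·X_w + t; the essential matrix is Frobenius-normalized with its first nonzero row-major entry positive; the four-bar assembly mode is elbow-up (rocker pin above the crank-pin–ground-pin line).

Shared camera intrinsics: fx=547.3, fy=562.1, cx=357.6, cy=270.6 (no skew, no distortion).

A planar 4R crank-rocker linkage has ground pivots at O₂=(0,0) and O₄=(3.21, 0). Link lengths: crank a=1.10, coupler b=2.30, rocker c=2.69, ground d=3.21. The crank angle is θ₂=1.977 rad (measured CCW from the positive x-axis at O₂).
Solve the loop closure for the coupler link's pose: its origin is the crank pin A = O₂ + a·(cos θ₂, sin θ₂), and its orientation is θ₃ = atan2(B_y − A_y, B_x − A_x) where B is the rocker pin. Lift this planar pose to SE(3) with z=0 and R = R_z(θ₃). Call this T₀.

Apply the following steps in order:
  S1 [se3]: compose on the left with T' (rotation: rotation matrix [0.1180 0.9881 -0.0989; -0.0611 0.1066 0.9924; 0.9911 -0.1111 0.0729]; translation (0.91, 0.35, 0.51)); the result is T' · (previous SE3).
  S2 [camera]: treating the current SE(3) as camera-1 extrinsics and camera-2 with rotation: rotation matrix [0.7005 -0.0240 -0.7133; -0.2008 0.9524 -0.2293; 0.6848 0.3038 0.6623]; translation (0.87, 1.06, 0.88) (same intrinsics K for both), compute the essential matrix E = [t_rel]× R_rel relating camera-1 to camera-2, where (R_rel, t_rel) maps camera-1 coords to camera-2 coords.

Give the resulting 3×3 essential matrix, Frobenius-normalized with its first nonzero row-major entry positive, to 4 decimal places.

matrix = [0.2756 -0.1785 -0.4800; -0.4901 0.1170 -0.4665; 0.3480 -0.1646 -0.2053]

source (fourbar_fk): coupler pose = R=[0.8726 -0.4885 0.0000; 0.4885 0.8726 0.0000; 0.0000 0.0000 1.0000], t=(-0.4346, 1.0105, 0.0000)
after S1 (compose_se3): R=[0.5856 0.8045 -0.0989; -0.0012 0.1229 0.9924; 0.8106 -0.5811 0.0729], t=(1.8571, 0.4843, -0.0330)
after S2 (essential): [0.2756 -0.1785 -0.4800; -0.4901 0.1170 -0.4665; 0.3480 -0.1646 -0.2053]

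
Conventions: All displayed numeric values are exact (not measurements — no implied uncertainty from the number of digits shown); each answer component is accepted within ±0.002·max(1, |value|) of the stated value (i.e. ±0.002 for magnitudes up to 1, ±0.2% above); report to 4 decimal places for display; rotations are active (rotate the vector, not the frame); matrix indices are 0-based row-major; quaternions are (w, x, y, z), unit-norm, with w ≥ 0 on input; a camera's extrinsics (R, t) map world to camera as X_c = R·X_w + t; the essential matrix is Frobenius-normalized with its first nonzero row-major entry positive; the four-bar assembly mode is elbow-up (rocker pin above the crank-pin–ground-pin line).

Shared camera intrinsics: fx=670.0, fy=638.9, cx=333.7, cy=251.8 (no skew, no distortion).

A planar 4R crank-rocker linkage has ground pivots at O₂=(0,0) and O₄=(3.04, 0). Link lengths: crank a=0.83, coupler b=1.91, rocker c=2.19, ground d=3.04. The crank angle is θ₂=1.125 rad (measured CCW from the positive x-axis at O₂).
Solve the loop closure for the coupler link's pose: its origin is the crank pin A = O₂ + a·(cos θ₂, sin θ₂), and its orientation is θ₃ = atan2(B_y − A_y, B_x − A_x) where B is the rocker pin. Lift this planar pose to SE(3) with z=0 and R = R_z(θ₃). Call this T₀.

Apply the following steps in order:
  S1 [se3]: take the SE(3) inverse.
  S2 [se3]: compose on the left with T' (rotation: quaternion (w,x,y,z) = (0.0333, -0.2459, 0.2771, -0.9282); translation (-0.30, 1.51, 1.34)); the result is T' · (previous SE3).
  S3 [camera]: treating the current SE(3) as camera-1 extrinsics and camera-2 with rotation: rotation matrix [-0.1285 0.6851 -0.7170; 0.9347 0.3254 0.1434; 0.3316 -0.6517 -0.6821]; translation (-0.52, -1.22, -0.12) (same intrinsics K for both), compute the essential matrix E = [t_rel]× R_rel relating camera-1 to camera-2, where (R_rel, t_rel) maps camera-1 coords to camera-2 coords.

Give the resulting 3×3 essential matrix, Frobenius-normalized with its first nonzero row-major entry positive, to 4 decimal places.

source (fourbar_fk): coupler pose = R=[0.8090 -0.5879 0.0000; 0.5879 0.8090 0.0000; 0.0000 0.0000 1.0000], t=(0.3579, 0.7489, 0.0000)
after S1 (invert_se3): R=[0.8090 0.5879 0.0000; -0.5879 0.8090 0.0000; 0.0000 0.0000 1.0000], t=(-0.7298, -0.3954, 0.0000)
after S2 (compose_se3): R=[-0.6655 -0.5757 0.4750; 0.3360 -0.7994 -0.4981; 0.6664 -0.1719 0.7255], t=(0.3693, 1.9884, 1.2302)
after S3 (essential): [0.2690 0.4476 -0.3860; -0.3502 0.1630 -0.3826; 0.5010 0.1106 0.1394]

matrix = [0.2690 0.4476 -0.3860; -0.3502 0.1630 -0.3826; 0.5010 0.1106 0.1394]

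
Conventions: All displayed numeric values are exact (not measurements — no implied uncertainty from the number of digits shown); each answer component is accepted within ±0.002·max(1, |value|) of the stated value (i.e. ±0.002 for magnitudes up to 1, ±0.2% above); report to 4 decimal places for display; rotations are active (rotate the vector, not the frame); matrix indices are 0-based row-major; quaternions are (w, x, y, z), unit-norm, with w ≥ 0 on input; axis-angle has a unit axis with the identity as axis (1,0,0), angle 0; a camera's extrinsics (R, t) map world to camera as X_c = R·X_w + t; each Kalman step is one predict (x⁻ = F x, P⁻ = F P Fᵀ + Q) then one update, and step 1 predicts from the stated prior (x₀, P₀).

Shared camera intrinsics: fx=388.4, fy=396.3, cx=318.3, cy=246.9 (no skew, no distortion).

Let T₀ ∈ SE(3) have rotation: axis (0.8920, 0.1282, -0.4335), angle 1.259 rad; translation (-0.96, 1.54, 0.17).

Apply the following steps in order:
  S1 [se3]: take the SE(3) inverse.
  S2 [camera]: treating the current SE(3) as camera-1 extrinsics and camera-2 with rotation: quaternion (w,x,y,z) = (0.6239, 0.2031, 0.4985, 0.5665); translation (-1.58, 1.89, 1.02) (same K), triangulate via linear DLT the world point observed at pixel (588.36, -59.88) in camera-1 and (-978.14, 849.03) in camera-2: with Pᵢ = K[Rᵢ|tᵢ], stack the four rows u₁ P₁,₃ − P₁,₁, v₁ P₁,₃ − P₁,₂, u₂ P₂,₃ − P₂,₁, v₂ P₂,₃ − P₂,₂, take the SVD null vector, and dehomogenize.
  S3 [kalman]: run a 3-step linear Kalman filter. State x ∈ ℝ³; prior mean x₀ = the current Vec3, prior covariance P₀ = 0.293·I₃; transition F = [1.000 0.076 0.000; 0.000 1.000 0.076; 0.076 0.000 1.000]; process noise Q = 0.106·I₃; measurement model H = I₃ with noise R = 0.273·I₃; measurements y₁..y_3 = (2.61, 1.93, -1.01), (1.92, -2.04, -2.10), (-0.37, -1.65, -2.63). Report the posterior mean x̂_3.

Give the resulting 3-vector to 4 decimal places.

result = (0.5829, -1.2070, -1.9703)

after S1 (invert_se3): R=[0.8583 -0.3333 -0.3901; 0.4919 0.3181 0.8105; -0.1460 -0.8875 0.4370], t=(1.4036, -0.1555, 1.1523)
after S2 (triangulate): (-0.8424, -0.7537, -0.6053)
after S3 (kf_track): (0.5829, -1.2070, -1.9703)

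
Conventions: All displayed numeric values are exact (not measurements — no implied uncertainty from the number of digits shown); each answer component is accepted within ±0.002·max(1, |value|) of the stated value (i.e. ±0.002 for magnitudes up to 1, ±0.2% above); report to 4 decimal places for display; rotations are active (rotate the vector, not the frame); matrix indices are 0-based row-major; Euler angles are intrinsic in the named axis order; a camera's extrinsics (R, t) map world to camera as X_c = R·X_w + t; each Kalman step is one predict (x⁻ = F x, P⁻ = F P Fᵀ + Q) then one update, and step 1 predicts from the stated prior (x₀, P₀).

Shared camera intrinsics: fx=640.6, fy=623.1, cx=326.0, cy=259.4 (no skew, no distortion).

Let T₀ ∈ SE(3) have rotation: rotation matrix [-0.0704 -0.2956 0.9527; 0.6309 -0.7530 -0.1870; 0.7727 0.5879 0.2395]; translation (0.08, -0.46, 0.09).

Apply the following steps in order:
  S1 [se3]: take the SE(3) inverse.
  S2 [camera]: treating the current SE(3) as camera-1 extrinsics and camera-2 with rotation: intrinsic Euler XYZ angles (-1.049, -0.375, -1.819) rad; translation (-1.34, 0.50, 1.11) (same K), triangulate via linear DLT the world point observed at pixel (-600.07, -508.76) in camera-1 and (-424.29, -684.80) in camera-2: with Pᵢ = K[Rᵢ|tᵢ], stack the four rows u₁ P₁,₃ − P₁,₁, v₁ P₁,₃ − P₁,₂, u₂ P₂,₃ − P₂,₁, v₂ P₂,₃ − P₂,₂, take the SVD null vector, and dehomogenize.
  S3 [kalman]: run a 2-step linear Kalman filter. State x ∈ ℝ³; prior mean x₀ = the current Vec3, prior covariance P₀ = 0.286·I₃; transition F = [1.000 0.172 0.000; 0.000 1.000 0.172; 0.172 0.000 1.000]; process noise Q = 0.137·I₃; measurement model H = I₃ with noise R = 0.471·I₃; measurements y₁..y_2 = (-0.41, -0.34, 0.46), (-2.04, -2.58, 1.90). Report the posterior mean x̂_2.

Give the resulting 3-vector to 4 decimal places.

after S1 (invert_se3): R=[-0.0704 0.6309 0.7727; -0.2956 -0.7530 0.5879; 0.9527 -0.1870 0.2395], t=(0.2263, -0.3756, -0.1838)
after S2 (triangulate): (1.8243, -0.6699, -1.8797)
after S3 (kf_track): (-0.5000, -1.5850, 0.3913)

result = (-0.5000, -1.5850, 0.3913)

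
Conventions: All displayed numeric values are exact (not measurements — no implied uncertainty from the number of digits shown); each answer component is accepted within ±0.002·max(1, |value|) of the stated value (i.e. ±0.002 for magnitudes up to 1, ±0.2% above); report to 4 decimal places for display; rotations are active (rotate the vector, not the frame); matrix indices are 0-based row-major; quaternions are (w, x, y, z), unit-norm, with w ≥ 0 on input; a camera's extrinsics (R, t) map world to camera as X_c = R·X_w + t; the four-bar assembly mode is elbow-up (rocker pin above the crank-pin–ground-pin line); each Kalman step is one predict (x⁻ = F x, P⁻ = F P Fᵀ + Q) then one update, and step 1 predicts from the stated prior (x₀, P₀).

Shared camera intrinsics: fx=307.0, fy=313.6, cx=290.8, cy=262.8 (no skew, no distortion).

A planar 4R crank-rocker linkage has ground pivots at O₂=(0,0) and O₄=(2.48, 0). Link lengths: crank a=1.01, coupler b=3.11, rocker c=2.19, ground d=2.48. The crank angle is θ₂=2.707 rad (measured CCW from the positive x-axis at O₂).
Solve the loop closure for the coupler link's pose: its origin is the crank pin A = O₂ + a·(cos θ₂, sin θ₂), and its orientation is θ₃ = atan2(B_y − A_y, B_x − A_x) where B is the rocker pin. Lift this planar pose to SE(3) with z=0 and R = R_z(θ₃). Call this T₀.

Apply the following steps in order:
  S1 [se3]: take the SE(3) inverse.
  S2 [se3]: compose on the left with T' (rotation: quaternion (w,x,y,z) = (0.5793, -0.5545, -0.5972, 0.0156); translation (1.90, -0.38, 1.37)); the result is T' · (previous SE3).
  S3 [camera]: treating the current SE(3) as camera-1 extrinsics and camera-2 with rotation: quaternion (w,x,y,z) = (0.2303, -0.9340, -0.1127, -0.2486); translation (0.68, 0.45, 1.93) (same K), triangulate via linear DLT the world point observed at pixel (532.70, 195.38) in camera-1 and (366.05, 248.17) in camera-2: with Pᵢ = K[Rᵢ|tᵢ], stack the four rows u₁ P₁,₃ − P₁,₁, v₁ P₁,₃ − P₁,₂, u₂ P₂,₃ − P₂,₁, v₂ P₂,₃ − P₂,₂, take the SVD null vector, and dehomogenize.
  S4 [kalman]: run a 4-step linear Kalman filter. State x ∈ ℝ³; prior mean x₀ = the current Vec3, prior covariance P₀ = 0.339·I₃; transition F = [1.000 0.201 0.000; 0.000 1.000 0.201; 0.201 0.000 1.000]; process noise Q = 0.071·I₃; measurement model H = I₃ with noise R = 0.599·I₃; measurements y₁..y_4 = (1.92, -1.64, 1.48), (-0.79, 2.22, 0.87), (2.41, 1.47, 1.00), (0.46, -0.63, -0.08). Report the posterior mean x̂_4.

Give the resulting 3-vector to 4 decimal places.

source (fourbar_fk): coupler pose = R=[0.8511 -0.5250 0.0000; 0.5250 0.8511 0.0000; 0.0000 0.0000 1.0000], t=(-0.9161, 0.4253, 0.0000)
after S1 (invert_se3): R=[0.8511 0.5250 0.0000; -0.5250 0.8511 0.0000; 0.0000 0.0000 1.0000], t=(0.5565, -0.8429, 0.0000)
after S2 (compose_se3): R=[-0.0946 0.6986 -0.7093; 0.3772 0.6845 0.6238; 0.9213 -0.2085 -0.3283], t=(1.5162, -0.3255, 2.3027)
after S3 (triangulate): (0.3390, 0.2019, -0.8924)
after S4 (kf_track): (0.9535, 0.4516, 0.6254)

result = (0.9535, 0.4516, 0.6254)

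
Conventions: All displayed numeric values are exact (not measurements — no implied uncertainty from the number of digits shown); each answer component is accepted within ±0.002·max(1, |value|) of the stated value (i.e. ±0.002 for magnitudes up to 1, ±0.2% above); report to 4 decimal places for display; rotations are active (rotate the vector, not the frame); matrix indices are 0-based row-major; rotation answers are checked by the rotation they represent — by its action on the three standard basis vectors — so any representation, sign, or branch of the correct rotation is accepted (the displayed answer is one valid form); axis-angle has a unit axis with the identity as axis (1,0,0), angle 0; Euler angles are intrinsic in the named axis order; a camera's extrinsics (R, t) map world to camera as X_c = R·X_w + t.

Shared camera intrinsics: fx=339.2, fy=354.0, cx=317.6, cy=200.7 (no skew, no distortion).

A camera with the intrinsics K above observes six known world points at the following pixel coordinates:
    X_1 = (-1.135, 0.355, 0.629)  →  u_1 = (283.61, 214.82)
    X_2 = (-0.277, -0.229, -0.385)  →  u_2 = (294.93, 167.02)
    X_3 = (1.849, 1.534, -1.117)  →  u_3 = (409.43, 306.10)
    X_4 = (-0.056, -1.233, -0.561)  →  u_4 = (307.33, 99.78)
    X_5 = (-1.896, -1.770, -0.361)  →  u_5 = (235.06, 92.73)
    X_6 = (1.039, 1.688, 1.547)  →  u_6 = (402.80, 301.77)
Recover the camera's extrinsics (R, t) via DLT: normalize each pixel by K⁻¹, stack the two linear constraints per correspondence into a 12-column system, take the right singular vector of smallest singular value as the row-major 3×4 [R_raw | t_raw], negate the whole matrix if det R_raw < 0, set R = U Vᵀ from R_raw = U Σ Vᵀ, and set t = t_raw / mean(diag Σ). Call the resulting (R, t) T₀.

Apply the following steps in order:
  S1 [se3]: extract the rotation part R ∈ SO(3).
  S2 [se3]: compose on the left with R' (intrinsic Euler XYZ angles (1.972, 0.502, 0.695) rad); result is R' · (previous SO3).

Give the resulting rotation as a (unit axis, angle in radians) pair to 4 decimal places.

source (pnp_recover): camera pose = R=[0.8655 -0.0977 0.4914; -0.0073 0.9783 0.2073; -0.5009 -0.1829 0.8459], t=(0.0400, -0.2200, 5.6298)
after S1 (rot_of_se3): [0.8655 -0.0977 0.4914; -0.0073 0.9783 0.2073; -0.5009 -0.1829 0.8459]
after S2 (compose_so3): [0.3458 -0.7030 0.6215; 0.4865 -0.4321 -0.7593; 0.8024 0.5649 0.1926]

rotation (axis_angle) = ((0.7401, -0.1011, 0.6648), 2.0341)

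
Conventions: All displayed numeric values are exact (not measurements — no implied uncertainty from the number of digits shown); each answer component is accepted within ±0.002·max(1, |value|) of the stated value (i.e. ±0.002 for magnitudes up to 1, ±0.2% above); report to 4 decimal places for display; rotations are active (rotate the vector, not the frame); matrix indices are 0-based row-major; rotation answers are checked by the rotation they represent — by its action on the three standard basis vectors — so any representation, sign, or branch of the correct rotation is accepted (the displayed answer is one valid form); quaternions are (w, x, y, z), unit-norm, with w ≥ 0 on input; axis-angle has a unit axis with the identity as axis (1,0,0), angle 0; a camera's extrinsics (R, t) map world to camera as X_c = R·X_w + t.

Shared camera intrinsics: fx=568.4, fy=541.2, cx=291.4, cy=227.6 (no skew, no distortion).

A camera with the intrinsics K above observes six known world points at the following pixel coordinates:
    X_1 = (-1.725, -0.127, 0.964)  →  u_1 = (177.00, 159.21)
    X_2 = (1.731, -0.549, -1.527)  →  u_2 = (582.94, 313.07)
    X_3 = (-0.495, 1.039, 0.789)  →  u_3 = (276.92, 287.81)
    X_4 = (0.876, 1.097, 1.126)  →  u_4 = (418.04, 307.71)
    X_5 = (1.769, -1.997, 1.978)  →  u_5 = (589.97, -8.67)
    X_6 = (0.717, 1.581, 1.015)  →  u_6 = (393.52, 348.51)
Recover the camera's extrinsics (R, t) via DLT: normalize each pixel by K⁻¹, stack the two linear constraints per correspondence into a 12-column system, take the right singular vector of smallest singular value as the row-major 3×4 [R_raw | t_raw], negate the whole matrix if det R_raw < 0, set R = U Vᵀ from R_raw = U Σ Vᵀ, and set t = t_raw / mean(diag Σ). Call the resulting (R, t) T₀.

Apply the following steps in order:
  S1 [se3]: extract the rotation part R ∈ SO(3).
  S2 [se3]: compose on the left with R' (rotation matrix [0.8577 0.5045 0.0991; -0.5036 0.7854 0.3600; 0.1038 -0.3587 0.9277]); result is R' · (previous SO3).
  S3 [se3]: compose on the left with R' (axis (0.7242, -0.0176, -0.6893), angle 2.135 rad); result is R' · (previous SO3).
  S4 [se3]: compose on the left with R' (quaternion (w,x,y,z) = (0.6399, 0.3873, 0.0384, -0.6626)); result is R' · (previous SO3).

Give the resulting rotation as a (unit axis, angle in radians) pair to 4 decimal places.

rotation (axis_angle) = ((-0.7530, 0.1291, 0.6452), 2.1106)

source (pnp_recover): camera pose = R=[0.9360 -0.0628 0.3463; 0.1880 0.9211 -0.3410; -0.2975 0.3843 0.8739], t=(0.1104, 0.0401, 4.4720)
after S1 (rot_of_se3): [0.9360 -0.0628 0.3463; 0.1880 0.9211 -0.3410; -0.2975 0.3843 0.8739]
after S2 (compose_so3): [0.8682 0.4489 0.2116; -0.4308 0.8934 -0.1276; -0.2463 0.0197 0.9690]
after S3 (compose_so3): [0.1845 0.6089 -0.7715; -0.1464 -0.7592 -0.6342; -0.9719 0.2300 -0.0509]
after S4 (compose_so3): [0.3445 -0.7007 -0.6248; 0.4063 -0.4888 0.7720; -0.8463 -0.5198 0.1163]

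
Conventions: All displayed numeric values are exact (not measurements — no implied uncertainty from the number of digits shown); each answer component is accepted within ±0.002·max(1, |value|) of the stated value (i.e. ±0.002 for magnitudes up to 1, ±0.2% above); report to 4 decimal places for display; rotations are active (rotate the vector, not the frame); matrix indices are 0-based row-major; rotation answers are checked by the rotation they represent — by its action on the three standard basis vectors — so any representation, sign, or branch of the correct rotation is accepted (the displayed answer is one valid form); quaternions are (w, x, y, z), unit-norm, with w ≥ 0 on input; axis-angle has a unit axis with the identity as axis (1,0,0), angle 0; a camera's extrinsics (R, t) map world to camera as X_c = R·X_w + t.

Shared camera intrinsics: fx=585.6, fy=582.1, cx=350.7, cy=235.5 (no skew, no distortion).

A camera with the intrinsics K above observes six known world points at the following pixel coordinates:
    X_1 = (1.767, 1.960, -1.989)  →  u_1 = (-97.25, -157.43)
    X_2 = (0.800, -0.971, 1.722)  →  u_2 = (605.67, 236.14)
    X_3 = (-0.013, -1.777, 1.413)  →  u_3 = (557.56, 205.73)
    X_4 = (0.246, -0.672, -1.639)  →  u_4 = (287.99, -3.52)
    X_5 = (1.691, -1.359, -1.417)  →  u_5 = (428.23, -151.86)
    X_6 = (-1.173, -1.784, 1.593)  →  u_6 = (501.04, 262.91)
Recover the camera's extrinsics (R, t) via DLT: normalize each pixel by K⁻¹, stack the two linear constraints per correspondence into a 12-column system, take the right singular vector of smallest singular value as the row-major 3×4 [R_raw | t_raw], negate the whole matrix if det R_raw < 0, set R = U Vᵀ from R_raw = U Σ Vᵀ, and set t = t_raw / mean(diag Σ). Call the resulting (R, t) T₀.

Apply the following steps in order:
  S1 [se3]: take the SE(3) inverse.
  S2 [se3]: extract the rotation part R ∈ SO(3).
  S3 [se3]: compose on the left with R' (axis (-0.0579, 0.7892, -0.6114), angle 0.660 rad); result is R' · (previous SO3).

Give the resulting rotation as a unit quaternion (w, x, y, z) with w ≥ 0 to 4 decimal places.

source (pnp_recover): camera pose = R=[0.3789 -0.6583 0.6505; -0.4167 0.5062 0.7550; -0.8263 -0.5571 -0.0825], t=(-0.0302, -0.4701, 4.9301)
after S1 (invert_se3): R=[0.3789 -0.4167 -0.8263; -0.6583 0.5062 -0.5571; 0.6505 0.7550 -0.0825], t=(3.8893, 2.9647, 0.7815)
after S2 (rot_of_se3): [0.3789 -0.4167 -0.8263; -0.6583 0.5062 -0.5571; 0.6505 0.7550 -0.0825]
after S3 (compose_so3): [0.3787 0.2264 -0.8974; -0.7946 0.5766 -0.1899; 0.4745 0.7850 0.3982]

rotation (quat) = (0.7671, 0.3177, -0.4471, -0.3328)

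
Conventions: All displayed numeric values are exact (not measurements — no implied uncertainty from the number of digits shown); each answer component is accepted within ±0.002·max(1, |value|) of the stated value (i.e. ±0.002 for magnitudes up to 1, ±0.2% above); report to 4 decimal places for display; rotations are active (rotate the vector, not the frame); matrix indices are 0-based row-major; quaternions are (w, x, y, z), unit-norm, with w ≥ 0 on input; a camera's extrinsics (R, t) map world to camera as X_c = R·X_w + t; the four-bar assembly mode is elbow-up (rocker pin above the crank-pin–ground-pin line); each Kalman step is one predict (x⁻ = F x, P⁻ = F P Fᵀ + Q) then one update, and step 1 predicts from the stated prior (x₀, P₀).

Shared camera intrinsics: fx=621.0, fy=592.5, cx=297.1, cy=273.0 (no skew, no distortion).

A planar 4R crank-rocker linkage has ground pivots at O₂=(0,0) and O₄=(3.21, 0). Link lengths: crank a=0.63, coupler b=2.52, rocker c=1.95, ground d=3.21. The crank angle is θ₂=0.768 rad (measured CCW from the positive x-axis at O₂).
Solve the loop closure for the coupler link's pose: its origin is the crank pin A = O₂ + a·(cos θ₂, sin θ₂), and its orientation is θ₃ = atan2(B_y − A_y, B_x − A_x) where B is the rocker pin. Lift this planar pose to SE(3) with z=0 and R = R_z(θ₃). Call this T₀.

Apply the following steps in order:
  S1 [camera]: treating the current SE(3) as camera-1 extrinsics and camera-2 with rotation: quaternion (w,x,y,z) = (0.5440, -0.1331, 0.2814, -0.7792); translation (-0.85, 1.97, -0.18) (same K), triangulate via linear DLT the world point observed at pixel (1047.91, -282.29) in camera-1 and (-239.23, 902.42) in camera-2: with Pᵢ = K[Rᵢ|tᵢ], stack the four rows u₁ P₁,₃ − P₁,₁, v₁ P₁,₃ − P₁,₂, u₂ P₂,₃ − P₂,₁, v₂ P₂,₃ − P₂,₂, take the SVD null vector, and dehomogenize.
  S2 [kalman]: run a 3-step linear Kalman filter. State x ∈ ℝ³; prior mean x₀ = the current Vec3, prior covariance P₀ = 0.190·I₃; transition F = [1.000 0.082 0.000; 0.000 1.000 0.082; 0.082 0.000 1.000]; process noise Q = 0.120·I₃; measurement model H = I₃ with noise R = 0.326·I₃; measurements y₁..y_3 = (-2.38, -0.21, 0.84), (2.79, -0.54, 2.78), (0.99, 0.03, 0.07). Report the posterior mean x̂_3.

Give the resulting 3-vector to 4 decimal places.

result = (0.7332, -0.3032, 1.0909)

source (fourbar_fk): coupler pose = R=[0.8322 -0.5545 0.0000; 0.5545 0.8322 0.0000; 0.0000 0.0000 1.0000], t=(0.4532, 0.4377, 0.0000)
after S1 (triangulate): (-0.0069, -1.9402, 1.2599)
after S2 (kf_track): (0.7332, -0.3032, 1.0909)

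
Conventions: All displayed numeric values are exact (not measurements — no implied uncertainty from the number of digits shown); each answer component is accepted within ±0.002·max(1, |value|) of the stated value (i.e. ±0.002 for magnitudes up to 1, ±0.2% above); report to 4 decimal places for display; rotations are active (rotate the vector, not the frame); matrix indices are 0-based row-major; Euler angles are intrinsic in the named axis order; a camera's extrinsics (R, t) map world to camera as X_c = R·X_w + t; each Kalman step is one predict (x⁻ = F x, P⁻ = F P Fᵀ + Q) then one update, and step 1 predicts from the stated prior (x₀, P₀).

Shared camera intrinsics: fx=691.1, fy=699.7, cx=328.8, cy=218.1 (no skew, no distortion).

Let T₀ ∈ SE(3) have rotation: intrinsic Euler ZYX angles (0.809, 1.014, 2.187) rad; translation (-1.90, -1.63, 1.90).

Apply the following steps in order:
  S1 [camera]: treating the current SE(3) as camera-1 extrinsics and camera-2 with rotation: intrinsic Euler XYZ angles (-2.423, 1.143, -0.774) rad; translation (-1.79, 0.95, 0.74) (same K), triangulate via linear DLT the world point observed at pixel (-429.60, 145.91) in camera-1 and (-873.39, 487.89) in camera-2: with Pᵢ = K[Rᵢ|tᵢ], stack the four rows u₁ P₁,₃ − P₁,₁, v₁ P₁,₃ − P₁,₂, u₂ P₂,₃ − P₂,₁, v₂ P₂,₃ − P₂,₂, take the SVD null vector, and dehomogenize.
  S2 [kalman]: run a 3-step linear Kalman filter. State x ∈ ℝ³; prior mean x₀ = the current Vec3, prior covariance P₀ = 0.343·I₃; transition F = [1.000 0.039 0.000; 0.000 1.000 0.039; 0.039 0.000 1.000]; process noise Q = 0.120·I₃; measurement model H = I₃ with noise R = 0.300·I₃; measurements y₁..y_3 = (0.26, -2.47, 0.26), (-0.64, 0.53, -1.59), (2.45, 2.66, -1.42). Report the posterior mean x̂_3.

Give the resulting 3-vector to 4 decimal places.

result = (1.0840, 0.9895, -1.1453)

after S1 (triangulate): (0.5129, -0.0050, -1.3513)
after S2 (kf_track): (1.0840, 0.9895, -1.1453)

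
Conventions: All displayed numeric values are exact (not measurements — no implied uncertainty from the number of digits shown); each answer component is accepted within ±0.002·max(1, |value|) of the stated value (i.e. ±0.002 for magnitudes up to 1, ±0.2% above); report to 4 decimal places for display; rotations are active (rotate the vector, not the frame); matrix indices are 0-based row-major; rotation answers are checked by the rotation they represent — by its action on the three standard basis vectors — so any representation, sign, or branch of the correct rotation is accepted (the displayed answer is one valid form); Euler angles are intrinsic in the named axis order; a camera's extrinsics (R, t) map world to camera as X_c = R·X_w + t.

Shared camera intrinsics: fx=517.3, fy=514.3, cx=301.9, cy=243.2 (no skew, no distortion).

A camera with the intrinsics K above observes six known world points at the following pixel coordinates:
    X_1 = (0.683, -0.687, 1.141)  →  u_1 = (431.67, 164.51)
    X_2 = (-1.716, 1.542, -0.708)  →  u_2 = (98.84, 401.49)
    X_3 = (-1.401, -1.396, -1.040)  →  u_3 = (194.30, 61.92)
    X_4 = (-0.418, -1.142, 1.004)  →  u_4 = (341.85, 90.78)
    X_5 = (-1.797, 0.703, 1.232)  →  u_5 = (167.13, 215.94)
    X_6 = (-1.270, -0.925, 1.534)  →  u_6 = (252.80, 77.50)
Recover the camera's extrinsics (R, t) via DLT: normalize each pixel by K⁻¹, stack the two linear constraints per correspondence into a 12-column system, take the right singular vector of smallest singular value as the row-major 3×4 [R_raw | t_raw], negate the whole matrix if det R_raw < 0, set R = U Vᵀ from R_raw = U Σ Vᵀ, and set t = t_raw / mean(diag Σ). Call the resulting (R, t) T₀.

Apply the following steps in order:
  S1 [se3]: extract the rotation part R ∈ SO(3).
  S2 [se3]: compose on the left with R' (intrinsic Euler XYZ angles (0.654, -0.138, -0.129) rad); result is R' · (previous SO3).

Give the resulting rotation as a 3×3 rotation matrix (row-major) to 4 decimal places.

rotation (matrix) = ((0.9621, -0.2265, -0.1520), (-0.0358, 0.4477, -0.8935), (0.2704, 0.8651, 0.4226))

source (pnp_recover): camera pose = R=[0.9598 -0.2793 0.0287; 0.2617 0.8527 -0.4521; 0.1018 0.4414 0.8915], t=(0.4201, 0.1299, 4.4007)
after S1 (rot_of_se3): [0.9598 -0.2793 0.0287; 0.2617 0.8527 -0.4521; 0.1018 0.4414 0.8915]
after S2 (compose_so3): [0.9621 -0.2265 -0.1520; -0.0358 0.4477 -0.8935; 0.2704 0.8651 0.4226]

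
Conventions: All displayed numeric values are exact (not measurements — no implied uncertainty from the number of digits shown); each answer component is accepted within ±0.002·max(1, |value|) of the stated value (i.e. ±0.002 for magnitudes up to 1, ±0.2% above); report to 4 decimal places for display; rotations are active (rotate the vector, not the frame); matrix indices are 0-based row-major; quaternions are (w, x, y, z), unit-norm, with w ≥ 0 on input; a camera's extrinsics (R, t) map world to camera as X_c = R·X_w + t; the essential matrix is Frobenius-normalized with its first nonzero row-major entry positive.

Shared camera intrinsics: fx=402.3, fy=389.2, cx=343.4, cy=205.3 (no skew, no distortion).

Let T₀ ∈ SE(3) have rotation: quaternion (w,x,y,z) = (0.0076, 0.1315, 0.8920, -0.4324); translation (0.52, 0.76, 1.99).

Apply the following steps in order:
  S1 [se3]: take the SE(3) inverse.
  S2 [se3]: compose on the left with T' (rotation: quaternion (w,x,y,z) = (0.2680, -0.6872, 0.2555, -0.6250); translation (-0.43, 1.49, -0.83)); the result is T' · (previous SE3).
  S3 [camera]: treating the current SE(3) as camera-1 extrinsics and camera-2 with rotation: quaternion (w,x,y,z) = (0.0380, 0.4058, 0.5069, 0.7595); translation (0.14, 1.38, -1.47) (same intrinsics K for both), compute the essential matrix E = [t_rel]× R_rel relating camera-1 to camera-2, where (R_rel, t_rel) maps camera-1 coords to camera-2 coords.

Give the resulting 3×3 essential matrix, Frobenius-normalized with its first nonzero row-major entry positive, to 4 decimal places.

after S1 (invert_se3): R=[-0.9653 0.2280 -0.1273; 0.2412 0.5915 -0.7694; -0.1002 -0.7734 -0.6259], t=(0.5819, 0.9562, 1.8855)
after S2 (compose_se3): R=[-0.1888 -0.7598 -0.6222; 0.4824 -0.6236 0.6151; -0.8554 -0.1841 0.4842], t=(1.4838, 0.4890, -1.2090)
after S3 (essential): [0.3247 -0.2008 0.1829; -0.5980 -0.1050 -0.1165; -0.0861 -0.6044 0.2567]

matrix = [0.3247 -0.2008 0.1829; -0.5980 -0.1050 -0.1165; -0.0861 -0.6044 0.2567]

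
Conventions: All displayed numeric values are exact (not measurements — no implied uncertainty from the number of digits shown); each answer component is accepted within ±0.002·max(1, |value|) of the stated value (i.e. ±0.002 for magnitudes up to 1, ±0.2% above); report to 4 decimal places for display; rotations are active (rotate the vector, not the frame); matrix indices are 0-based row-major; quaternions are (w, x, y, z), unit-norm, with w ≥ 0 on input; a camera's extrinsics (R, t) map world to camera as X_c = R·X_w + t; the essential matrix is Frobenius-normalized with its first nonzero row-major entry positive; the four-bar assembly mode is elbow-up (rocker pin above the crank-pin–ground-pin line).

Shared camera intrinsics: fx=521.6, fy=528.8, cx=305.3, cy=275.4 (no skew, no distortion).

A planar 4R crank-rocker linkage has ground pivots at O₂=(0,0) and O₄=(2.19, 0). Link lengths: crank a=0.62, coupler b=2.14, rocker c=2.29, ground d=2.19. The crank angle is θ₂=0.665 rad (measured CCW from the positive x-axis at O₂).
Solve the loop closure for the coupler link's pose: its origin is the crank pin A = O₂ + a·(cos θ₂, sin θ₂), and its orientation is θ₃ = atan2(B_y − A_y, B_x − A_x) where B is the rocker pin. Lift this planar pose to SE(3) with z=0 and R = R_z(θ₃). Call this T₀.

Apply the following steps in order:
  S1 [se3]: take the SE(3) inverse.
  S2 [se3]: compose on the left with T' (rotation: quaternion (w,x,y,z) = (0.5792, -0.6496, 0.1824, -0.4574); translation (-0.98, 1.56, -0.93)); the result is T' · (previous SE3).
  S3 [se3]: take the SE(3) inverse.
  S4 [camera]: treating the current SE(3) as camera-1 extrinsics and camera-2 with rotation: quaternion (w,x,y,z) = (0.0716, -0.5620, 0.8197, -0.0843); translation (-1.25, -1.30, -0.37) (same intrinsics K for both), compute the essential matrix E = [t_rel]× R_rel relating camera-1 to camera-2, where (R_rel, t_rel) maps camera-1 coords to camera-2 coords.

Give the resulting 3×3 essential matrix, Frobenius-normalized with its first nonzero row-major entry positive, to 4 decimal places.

source (fourbar_fk): coupler pose = R=[0.5187 -0.8549 0.0000; 0.8549 0.5187 0.0000; 0.0000 0.0000 1.0000], t=(0.4879, 0.3826, 0.0000)
after S1 (invert_se3): R=[0.5187 0.8549 0.0000; -0.8549 0.5187 -0.0000; 0.0000 0.0000 1.0000], t=(-0.5802, 0.2187, 0.0000)
after S2 (compose_se3): R=[0.0167 0.5922 0.8056; -0.1734 -0.7918 0.5857; 0.9847 -0.1495 0.0894], t=(-1.2147, 1.9475, -1.3532)
after S3 (invert_se3): R=[0.0167 -0.1734 0.9847; 0.5922 -0.7918 -0.1495; 0.8056 0.5857 0.0894], t=(1.6906, 2.0591, -0.0410)
after S4 (essential): [0.1140 -0.1512 -0.0385; 0.5808 -0.2701 0.2636; -0.0397 -0.4930 -0.4882]

matrix = [0.1140 -0.1512 -0.0385; 0.5808 -0.2701 0.2636; -0.0397 -0.4930 -0.4882]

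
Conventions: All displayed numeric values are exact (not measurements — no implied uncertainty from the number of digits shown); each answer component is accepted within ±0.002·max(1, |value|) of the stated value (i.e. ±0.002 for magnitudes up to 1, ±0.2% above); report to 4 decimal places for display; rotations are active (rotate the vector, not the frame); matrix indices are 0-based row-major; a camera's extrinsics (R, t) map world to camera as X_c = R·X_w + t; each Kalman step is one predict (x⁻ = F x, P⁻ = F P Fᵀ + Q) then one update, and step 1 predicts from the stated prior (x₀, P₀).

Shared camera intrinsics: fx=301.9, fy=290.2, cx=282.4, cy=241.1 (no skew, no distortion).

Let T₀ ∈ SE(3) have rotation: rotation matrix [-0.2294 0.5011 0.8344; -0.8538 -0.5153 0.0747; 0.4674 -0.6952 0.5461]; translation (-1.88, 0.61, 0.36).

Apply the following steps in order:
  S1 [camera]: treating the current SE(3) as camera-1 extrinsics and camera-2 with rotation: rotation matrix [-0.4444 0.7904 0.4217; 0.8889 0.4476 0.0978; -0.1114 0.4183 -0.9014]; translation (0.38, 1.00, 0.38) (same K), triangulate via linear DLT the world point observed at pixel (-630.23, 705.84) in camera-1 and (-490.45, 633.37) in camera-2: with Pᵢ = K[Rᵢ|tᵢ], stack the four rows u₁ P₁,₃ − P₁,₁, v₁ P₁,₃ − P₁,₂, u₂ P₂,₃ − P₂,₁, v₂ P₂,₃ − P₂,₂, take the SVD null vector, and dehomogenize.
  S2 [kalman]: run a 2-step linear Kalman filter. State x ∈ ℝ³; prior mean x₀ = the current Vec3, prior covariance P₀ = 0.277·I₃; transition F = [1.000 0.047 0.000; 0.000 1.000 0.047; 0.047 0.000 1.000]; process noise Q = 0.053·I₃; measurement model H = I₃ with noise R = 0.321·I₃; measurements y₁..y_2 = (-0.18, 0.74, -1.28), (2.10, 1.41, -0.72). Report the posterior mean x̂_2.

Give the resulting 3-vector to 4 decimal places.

result = (0.7193, 0.4665, -0.7074)

after S1 (triangulate): (-0.2557, -1.0963, -0.2657)
after S2 (kf_track): (0.7193, 0.4665, -0.7074)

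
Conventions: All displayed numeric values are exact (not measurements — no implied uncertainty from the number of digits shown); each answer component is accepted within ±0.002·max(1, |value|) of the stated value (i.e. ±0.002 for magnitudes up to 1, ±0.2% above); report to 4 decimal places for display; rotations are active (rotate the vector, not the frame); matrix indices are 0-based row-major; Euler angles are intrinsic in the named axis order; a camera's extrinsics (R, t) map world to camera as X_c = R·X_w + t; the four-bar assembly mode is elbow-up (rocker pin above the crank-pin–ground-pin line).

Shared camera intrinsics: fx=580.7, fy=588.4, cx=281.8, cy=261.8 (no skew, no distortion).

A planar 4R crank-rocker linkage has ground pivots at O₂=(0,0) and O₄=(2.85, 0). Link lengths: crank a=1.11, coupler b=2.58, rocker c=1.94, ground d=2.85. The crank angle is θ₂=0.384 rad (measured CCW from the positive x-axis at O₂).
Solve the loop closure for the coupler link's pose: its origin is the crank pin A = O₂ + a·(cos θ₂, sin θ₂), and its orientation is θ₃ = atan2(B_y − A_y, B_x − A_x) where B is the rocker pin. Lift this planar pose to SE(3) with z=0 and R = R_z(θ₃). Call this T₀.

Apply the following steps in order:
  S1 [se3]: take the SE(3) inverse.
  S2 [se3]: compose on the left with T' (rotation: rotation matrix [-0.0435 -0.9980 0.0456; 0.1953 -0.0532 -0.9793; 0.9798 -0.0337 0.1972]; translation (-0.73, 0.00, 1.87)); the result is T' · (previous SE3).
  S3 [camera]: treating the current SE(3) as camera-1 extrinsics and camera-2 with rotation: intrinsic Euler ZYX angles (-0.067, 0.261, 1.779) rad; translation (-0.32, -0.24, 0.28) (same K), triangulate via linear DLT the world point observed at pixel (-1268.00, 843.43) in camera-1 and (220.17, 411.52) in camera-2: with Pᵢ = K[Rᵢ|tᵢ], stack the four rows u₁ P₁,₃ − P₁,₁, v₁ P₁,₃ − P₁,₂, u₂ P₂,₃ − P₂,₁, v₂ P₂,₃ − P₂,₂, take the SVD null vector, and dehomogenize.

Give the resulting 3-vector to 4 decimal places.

source (fourbar_fk): coupler pose = R=[0.8124 -0.5832 0.0000; 0.5832 0.8124 0.0000; 0.0000 0.0000 1.0000], t=(1.0292, 0.4158, 0.0000)
after S1 (invert_se3): R=[0.8124 0.5832 0.0000; -0.5832 0.8124 0.0000; 0.0000 0.0000 1.0000], t=(-1.0785, 0.2624, 0.0000)
after S2 (compose_se3): R=[0.5467 -0.8361 0.0456; 0.1897 0.0706 -0.9793; 0.8156 0.5440 0.1972], t=(-0.9449, -0.2246, 0.8044)
after S3 (triangulate): (-0.6104, 1.9929, -1.3407)

result = (-0.6104, 1.9929, -1.3407)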